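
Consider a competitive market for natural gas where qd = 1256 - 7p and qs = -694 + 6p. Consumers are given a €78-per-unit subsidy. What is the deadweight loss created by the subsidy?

Deadweight loss = €9828

Pre-subsidy: 1256 - 7p = -694 + 6p gives p* = 150, q* = 206.
With the rebate, buyers effectively pay pb = ps − 78, where ps is the price sellers receive.
Demand in terms of ps becomes qd = 1256 − 7(ps − 78) = 1802 - 7ps. Setting this equal to supply: 1802 - 7ps = -694 + 6ps, so ps = 192.
Buyers pay pb = 192 − 78 = 114; q' = -694 + 6·192 = 458.
The subsidy expands output by 458 − 206 = 252 past the efficient level; on those units the gap between marginal cost and willingness to pay runs from 0 up to 78.
DWL = ½ × 78 × 252 = 9828.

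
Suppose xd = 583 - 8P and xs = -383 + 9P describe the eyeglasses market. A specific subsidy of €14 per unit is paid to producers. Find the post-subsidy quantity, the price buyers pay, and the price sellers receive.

x' = 3191/17; buyers pay 840/17; sellers receive 1078/17

Pre-subsidy: 583 - 8P = -383 + 9P gives P* = 966/17, x* = 2183/17.
With the subsidy, sellers receive Ps = Pb + 14 for each unit, where Pb is the price buyers pay.
Supply in terms of Pb becomes xs = -383 + 9(Pb + 14) = -257 + 9Pb. Setting this equal to demand: 583 - 8Pb = -257 + 9Pb, so Pb = 840/17.
Sellers receive Ps = 840/17 + 14 = 1078/17; x' = 583 − 8·(840/17) = 3191/17.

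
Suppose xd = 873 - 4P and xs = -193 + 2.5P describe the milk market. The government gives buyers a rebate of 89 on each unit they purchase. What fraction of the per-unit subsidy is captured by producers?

Pre-subsidy: 873 - 4P = -193 + 2.5P gives P* = 164, x* = 217.
With the rebate, buyers effectively pay Pb = Ps − 89, where Ps is the price sellers receive.
Demand in terms of Ps becomes xd = 873 − 4(Ps − 89) = 1229 - 4Ps. Setting this equal to supply: 1229 - 4Ps = -193 + 2.5Ps, so Ps = 2844/13.
Buyers pay Pb = 2844/13 − 89 = 1687/13; x' = -193 + 2.5·(2844/13) = 4601/13.
Buyers' price falls by P* − Pb = 164 − 1687/13 = 445/13; sellers' price rises by Ps − P* = 2844/13 − 164 = 712/13.
So producers capture (712/13)/89 = 8/13 of each unit of subsidy.

Producer share = 8/13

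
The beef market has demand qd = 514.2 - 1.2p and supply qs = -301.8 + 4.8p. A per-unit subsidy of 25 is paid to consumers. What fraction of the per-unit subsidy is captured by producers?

Pre-subsidy: 514.2 - 1.2p = -301.8 + 4.8p gives p* = 136, q* = 351.
With the rebate, buyers effectively pay pb = ps − 25, where ps is the price sellers receive.
Demand in terms of ps becomes qd = 514.2 − 1.2(ps − 25) = 544.2 - 1.2ps. Setting this equal to supply: 544.2 - 1.2ps = -301.8 + 4.8ps, so ps = 141.
Buyers pay pb = 141 − 25 = 116; q' = -301.8 + 4.8·141 = 375.
Buyers' price falls by p* − pb = 136 − 116 = 20; sellers' price rises by ps − p* = 141 − 136 = 5.
So producers capture 5/25 = 0.2 of each unit of subsidy.

Producer share = 0.2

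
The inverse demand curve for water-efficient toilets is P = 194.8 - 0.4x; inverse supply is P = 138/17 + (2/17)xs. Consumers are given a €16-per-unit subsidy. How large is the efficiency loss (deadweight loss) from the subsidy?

Pre-subsidy: 194.8 - 0.4x = 138/17 + (2/17)x gives x* = 3967/11 and P* = 556/11.
With the rebate, buyers effectively pay Pb = Ps − 16, where Ps is the price sellers receive.
On the curves, Pb = 194.8 - 0.4x and Ps = 138/17 + (2/17)x; the wedge Ps − Pb = 16 gives 138/17 + (2/17)x − (194.8 - 0.4x) = 16, so x' = 4307/11.
Then Pb = 194.8 − 0.4·(4307/11) = 420/11 and Ps = 138/17 + (2/17)·(4307/11) = 596/11.
The subsidy expands output by 4307/11 − 3967/11 = 340/11 past the efficient level; on those units the gap between marginal cost and willingness to pay runs from 0 up to 16.
DWL = ½ × 16 × 340/11 = 2720/11.

Deadweight loss = 2720/11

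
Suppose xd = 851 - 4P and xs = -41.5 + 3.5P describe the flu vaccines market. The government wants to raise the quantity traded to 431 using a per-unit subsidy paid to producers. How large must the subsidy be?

At x = 431, invert demand for the buyer price: Pb = (851 − 431)/4 = 105; invert supply for the seller price: Ps = (431 − (-41.5))/3.5 = 135.
The subsidy must fill the gap: s = Ps − Pb = 135 − 105 = 30.

Required subsidy s = 30 per unit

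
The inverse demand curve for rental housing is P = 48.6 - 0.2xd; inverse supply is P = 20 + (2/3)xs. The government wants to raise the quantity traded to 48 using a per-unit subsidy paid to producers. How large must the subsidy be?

At x = 48, from the demand curve buyers pay Pb = 48.6 − 0.2·48 = 39; from the supply curve sellers need Ps = 20 + (2/3)·48 = 52.
The subsidy must fill the gap: s = Ps − Pb = 52 − 39 = 13.

Required subsidy s = 13 per unit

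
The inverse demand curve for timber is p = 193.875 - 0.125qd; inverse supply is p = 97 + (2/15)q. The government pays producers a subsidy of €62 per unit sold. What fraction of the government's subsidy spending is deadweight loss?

DWL / government spending = 8/41

Pre-subsidy: 193.875 - 0.125q = 97 + (2/15)q gives q* = 375 and p* = 147.
With the subsidy, sellers receive ps = pb + 62 for each unit, where pb is the price buyers pay.
On the curves, pb = 193.875 - 0.125q and ps = 97 + (2/15)q; the wedge ps − pb = 62 gives 97 + (2/15)q − (193.875 - 0.125q) = 62, so q' = 615.
Then pb = 193.875 − 0.125·615 = 117 and ps = 97 + (2/15)·615 = 179.
ΔCS = ½(375 + 615)(147 − 117) = 14850; ΔPS = ½(375 + 615)(179 − 147) = 15840.
Government spending = 62 × 615 = 38130.
DWL = ½ × 62 × (615 − 375) = 7440; fraction = 7440 / 38130 = 8/41.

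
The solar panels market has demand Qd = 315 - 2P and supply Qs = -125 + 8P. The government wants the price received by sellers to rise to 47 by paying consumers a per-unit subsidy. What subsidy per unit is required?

At a seller price of 47, quantity supplied is -125 + 8·47 = 251.
Buyers absorb 251 only when they pay Pb with 315 − 2·Pb = 251, i.e. Pb = 32.
s = Ps − Pb = 47 − 32 = 15.

Required subsidy s = 15 per unit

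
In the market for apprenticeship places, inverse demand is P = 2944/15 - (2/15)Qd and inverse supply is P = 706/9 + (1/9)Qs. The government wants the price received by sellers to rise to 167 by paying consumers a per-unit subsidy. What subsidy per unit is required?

Required subsidy s = 77 per unit

At a seller price of 167, quantity supplied is -706 + 9·167 = 797.
Buyers absorb 797 only when they pay Pb = 2944/15 − (2/15)·797 = 90.
s = Ps − Pb = 167 − 90 = 77.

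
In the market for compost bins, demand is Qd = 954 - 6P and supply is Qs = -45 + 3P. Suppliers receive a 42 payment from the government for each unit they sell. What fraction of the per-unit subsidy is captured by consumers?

Pre-subsidy: 954 - 6P = -45 + 3P gives P* = 111, Q* = 288.
With the subsidy, sellers receive Ps = Pb + 42 for each unit, where Pb is the price buyers pay.
Supply in terms of Pb becomes Qs = -45 + 3(Pb + 42) = 81 + 3Pb. Setting this equal to demand: 954 - 6Pb = 81 + 3Pb, so Pb = 97.
Sellers receive Ps = 97 + 42 = 139; Q' = 954 − 6·97 = 372.
Buyers' price falls by P* − Pb = 111 − 97 = 14; sellers' price rises by Ps − P* = 139 − 111 = 28.
So consumers capture 14/42 = 1/3 of each unit of subsidy.

Consumer share = 1/3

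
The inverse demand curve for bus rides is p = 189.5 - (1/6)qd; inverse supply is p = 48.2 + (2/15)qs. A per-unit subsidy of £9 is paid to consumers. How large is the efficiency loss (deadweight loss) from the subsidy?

Deadweight loss = £135

Pre-subsidy: 189.5 - (1/6)q = 48.2 + (2/15)q gives q* = 471 and p* = 111.
With the rebate, buyers effectively pay pb = ps − 9, where ps is the price sellers receive.
On the curves, pb = 189.5 - (1/6)q and ps = 48.2 + (2/15)q; the wedge ps − pb = 9 gives 48.2 + (2/15)q − (189.5 - (1/6)q) = 9, so q' = 501.
Then pb = 189.5 − (1/6)·501 = 106 and ps = 48.2 + (2/15)·501 = 115.
The subsidy expands output by 501 − 471 = 30 past the efficient level; on those units the gap between marginal cost and willingness to pay runs from 0 up to 9.
DWL = ½ × 9 × 30 = 135.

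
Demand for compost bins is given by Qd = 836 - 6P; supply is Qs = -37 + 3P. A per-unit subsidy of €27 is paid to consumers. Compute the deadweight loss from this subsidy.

Pre-subsidy: 836 - 6P = -37 + 3P gives P* = 97, Q* = 254.
With the rebate, buyers effectively pay Pb = Ps − 27, where Ps is the price sellers receive.
Demand in terms of Ps becomes Qd = 836 − 6(Ps − 27) = 998 - 6Ps. Setting this equal to supply: 998 - 6Ps = -37 + 3Ps, so Ps = 115.
Buyers pay Pb = 115 − 27 = 88; Q' = -37 + 3·115 = 308.
The subsidy expands output by 308 − 254 = 54 past the efficient level; on those units the gap between marginal cost and willingness to pay runs from 0 up to 27.
DWL = ½ × 27 × 54 = 729.

Deadweight loss = €729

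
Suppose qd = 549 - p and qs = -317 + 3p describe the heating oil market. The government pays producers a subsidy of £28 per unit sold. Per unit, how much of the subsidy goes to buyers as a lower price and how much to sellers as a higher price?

Pre-subsidy: 549 - p = -317 + 3p gives p* = 216.5, q* = 332.5.
With the subsidy, sellers receive ps = pb + 28 for each unit, where pb is the price buyers pay.
Supply in terms of pb becomes qs = -317 + 3(pb + 28) = -233 + 3pb. Setting this equal to demand: 549 - pb = -233 + 3pb, so pb = 195.5.
Sellers receive ps = 195.5 + 28 = 223.5; q' = 549 − 1·195.5 = 353.5.
Buyers' price falls by p* − pb = 216.5 − 195.5 = 21; sellers' price rises by ps − p* = 223.5 − 216.5 = 7.

Buyers gain £21 per unit; sellers gain £7 per unit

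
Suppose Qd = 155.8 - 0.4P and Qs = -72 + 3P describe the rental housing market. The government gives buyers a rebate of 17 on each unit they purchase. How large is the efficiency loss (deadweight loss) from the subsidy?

Deadweight loss = 51

Pre-subsidy: 155.8 - 0.4P = -72 + 3P gives P* = 67, Q* = 129.
With the rebate, buyers effectively pay Pb = Ps − 17, where Ps is the price sellers receive.
Demand in terms of Ps becomes Qd = 155.8 − 0.4(Ps − 17) = 162.6 - 0.4Ps. Setting this equal to supply: 162.6 - 0.4Ps = -72 + 3Ps, so Ps = 69.
Buyers pay Pb = 69 − 17 = 52; Q' = -72 + 3·69 = 135.
The subsidy expands output by 135 − 129 = 6 past the efficient level; on those units the gap between marginal cost and willingness to pay runs from 0 up to 17.
DWL = ½ × 17 × 6 = 51.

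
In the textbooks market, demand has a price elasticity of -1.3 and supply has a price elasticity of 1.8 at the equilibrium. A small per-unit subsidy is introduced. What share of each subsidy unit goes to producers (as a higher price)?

For a small subsidy around the equilibrium, the benefit split depends on the relative slopes, which at a point are proportional to the elasticities.
Buyer share = εs/(εs + |εd|) = 1.8/(1.8 + 1.3) = 18/31; seller share = |εd|/(εs + |εd|) = 13/31.
So producers capture 13/31 of the subsidy.

Producer share = 13/31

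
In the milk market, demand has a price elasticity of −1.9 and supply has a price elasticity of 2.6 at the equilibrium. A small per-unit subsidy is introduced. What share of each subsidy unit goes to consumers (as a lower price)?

For a small subsidy around the equilibrium, the benefit split depends on the relative slopes, which at a point are proportional to the elasticities.
Buyer share = εs/(εs + |εd|) = 2.6/(2.6 + 1.9) = 26/45; seller share = |εd|/(εs + |εd|) = 19/45.

Consumer share = 26/45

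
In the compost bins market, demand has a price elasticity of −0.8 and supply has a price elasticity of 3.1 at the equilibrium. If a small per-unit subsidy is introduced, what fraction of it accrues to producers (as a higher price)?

Producer share = 8/39

For a small subsidy around the equilibrium, the benefit split depends on the relative slopes, which at a point are proportional to the elasticities.
Buyer share = εs/(εs + |εd|) = 3.1/(3.1 + 0.8) = 31/39; seller share = |εd|/(εs + |εd|) = 8/39.
So producers capture 8/39 of the subsidy.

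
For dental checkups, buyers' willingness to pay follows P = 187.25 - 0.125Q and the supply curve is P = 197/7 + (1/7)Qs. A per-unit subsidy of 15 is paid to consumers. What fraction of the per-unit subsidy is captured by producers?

Pre-subsidy: 187.25 - 0.125Q = 197/7 + (1/7)Q gives Q* = 594 and P* = 113.
With the rebate, buyers effectively pay Pb = Ps − 15, where Ps is the price sellers receive.
On the curves, Pb = 187.25 - 0.125Q and Ps = 197/7 + (1/7)Q; the wedge Ps − Pb = 15 gives 197/7 + (1/7)Q − (187.25 - 0.125Q) = 15, so Q' = 650.
Then Pb = 187.25 − 0.125·650 = 106 and Ps = 197/7 + (1/7)·650 = 121.
Buyers' price falls by P* − Pb = 113 − 106 = 7; sellers' price rises by Ps − P* = 121 − 113 = 8.
So producers capture 8/15 = 8/15 of each unit of subsidy.

Producer share = 8/15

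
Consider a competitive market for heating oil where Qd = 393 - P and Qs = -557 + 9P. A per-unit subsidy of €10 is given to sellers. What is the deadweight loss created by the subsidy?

Pre-subsidy: 393 - P = -557 + 9P gives P* = 95, Q* = 298.
With the subsidy, sellers receive Ps = Pb + 10 for each unit, where Pb is the price buyers pay.
Supply in terms of Pb becomes Qs = -557 + 9(Pb + 10) = -467 + 9Pb. Setting this equal to demand: 393 - Pb = -467 + 9Pb, so Pb = 86.
Sellers receive Ps = 86 + 10 = 96; Q' = 393 − 1·86 = 307.
The subsidy expands output by 307 − 298 = 9 past the efficient level; on those units the gap between marginal cost and willingness to pay runs from 0 up to 10.
DWL = ½ × 10 × 9 = 45.

Deadweight loss = €45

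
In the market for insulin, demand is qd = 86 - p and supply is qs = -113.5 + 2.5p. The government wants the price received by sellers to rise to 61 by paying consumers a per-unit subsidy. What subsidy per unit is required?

Required subsidy s = 14 per unit

At a seller price of 61, quantity supplied is -113.5 + 2.5·61 = 39.
Buyers absorb 39 only when they pay pb with 86 − 1·pb = 39, i.e. pb = 47.
s = ps − pb = 61 − 47 = 14.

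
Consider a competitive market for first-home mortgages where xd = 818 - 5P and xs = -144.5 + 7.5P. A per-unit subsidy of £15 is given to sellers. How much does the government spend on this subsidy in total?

Pre-subsidy: 818 - 5P = -144.5 + 7.5P gives P* = 77, x* = 433.
With the subsidy, sellers receive Ps = Pb + 15 for each unit, where Pb is the price buyers pay.
Supply in terms of Pb becomes xs = -144.5 + 7.5(Pb + 15) = -32 + 7.5Pb. Setting this equal to demand: 818 - 5Pb = -32 + 7.5Pb, so Pb = 68.
Sellers receive Ps = 68 + 15 = 83; x' = 818 − 5·68 = 478.
Government outlay = subsidy × quantity = 15 × 478 = 7170.

Government cost = £7170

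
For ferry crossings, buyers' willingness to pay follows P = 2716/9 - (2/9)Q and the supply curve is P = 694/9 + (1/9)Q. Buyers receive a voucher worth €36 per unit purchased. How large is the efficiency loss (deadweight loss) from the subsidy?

Deadweight loss = €1944

Pre-subsidy: 2716/9 - (2/9)Q = 694/9 + (1/9)Q gives Q* = 674 and P* = 152.
With the rebate, buyers effectively pay Pb = Ps − 36, where Ps is the price sellers receive.
On the curves, Pb = 2716/9 - (2/9)Q and Ps = 694/9 + (1/9)Q; the wedge Ps − Pb = 36 gives 694/9 + (1/9)Q − (2716/9 - (2/9)Q) = 36, so Q' = 782.
Then Pb = 2716/9 − (2/9)·782 = 128 and Ps = 694/9 + (1/9)·782 = 164.
The subsidy expands output by 782 − 674 = 108 past the efficient level; on those units the gap between marginal cost and willingness to pay runs from 0 up to 36.
DWL = ½ × 36 × 108 = 1944.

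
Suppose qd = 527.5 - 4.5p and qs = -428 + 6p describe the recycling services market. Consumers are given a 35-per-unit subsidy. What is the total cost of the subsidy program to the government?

Pre-subsidy: 527.5 - 4.5p = -428 + 6p gives p* = 91, q* = 118.
With the rebate, buyers effectively pay pb = ps − 35, where ps is the price sellers receive.
Demand in terms of ps becomes qd = 527.5 − 4.5(ps − 35) = 685 - 4.5ps. Setting this equal to supply: 685 - 4.5ps = -428 + 6ps, so ps = 106.
Buyers pay pb = 106 − 35 = 71; q' = -428 + 6·106 = 208.
Government outlay = subsidy × quantity = 35 × 208 = 7280.

Government cost = 7280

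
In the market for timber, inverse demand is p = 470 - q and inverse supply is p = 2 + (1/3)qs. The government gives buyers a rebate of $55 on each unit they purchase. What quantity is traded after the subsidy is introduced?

Pre-subsidy: 470 - q = 2 + (1/3)q gives q* = 351 and p* = 119.
With the rebate, buyers effectively pay pb = ps − 55, where ps is the price sellers receive.
On the curves, pb = 470 - q and ps = 2 + (1/3)q; the wedge ps − pb = 55 gives 2 + (1/3)q − (470 - q) = 55, so q' = 392.25.
Then pb = 470 − 1·392.25 = 77.75 and ps = 2 + (1/3)·392.25 = 132.75.

q' = 392.25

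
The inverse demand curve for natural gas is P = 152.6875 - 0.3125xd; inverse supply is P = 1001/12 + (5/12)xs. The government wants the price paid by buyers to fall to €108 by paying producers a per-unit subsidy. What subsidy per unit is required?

At a buyer price of 108, quantity demanded is 488.6 − 3.2·108 = 143.
Sellers supply 143 only when they receive Ps = 1001/12 + (5/12)·143 = 143.
s = Ps − Pb = 143 − 108 = 35.

Required subsidy s = €35 per unit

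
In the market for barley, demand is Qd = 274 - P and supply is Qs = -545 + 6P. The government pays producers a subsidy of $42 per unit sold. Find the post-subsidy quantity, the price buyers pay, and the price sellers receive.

Pre-subsidy: 274 - P = -545 + 6P gives P* = 117, Q* = 157.
With the subsidy, sellers receive Ps = Pb + 42 for each unit, where Pb is the price buyers pay.
Supply in terms of Pb becomes Qs = -545 + 6(Pb + 42) = -293 + 6Pb. Setting this equal to demand: 274 - Pb = -293 + 6Pb, so Pb = 81.
Sellers receive Ps = 81 + 42 = 123; Q' = 274 − 1·81 = 193.

Q' = 193; buyers pay $81; sellers receive $123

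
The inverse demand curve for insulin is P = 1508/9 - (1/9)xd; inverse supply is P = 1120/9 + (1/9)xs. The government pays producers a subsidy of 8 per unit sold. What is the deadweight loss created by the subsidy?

Pre-subsidy: 1508/9 - (1/9)x = 1120/9 + (1/9)x gives x* = 194 and P* = 146.
With the subsidy, sellers receive Ps = Pb + 8 for each unit, where Pb is the price buyers pay.
On the curves, Pb = 1508/9 - (1/9)x and Ps = 1120/9 + (1/9)x; the wedge Ps − Pb = 8 gives 1120/9 + (1/9)x − (1508/9 - (1/9)x) = 8, so x' = 230.
Then Pb = 1508/9 − (1/9)·230 = 142 and Ps = 1120/9 + (1/9)·230 = 150.
The subsidy expands output by 230 − 194 = 36 past the efficient level; on those units the gap between marginal cost and willingness to pay runs from 0 up to 8.
DWL = ½ × 8 × 36 = 144.

Deadweight loss = 144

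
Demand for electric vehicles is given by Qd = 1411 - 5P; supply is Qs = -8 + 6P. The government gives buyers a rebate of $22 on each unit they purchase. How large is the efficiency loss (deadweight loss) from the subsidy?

Deadweight loss = $660

Pre-subsidy: 1411 - 5P = -8 + 6P gives P* = 129, Q* = 766.
With the rebate, buyers effectively pay Pb = Ps − 22, where Ps is the price sellers receive.
Demand in terms of Ps becomes Qd = 1411 − 5(Ps − 22) = 1521 - 5Ps. Setting this equal to supply: 1521 - 5Ps = -8 + 6Ps, so Ps = 139.
Buyers pay Pb = 139 − 22 = 117; Q' = -8 + 6·139 = 826.
The subsidy expands output by 826 − 766 = 60 past the efficient level; on those units the gap between marginal cost and willingness to pay runs from 0 up to 22.
DWL = ½ × 22 × 60 = 660.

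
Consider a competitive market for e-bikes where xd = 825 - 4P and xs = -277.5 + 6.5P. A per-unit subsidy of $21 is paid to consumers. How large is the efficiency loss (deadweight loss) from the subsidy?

Pre-subsidy: 825 - 4P = -277.5 + 6.5P gives P* = 105, x* = 405.
With the rebate, buyers effectively pay Pb = Ps − 21, where Ps is the price sellers receive.
Demand in terms of Ps becomes xd = 825 − 4(Ps − 21) = 909 - 4Ps. Setting this equal to supply: 909 - 4Ps = -277.5 + 6.5Ps, so Ps = 113.
Buyers pay Pb = 113 − 21 = 92; x' = -277.5 + 6.5·113 = 457.
The subsidy expands output by 457 − 405 = 52 past the efficient level; on those units the gap between marginal cost and willingness to pay runs from 0 up to 21.
DWL = ½ × 21 × 52 = 546.

Deadweight loss = $546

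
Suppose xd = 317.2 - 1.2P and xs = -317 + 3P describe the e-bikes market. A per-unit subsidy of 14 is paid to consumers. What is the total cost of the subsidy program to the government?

Pre-subsidy: 317.2 - 1.2P = -317 + 3P gives P* = 151, x* = 136.
With the rebate, buyers effectively pay Pb = Ps − 14, where Ps is the price sellers receive.
Demand in terms of Ps becomes xd = 317.2 − 1.2(Ps − 14) = 334 - 1.2Ps. Setting this equal to supply: 334 - 1.2Ps = -317 + 3Ps, so Ps = 155.
Buyers pay Pb = 155 − 14 = 141; x' = -317 + 3·155 = 148.
Government outlay = subsidy × quantity = 14 × 148 = 2072.

Government cost = 2072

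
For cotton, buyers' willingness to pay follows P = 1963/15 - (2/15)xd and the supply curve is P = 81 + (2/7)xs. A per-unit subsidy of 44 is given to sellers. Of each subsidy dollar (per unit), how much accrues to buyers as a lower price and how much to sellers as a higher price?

Buyers gain 14 per unit; sellers gain 30 per unit

Pre-subsidy: 1963/15 - (2/15)x = 81 + (2/7)x gives x* = 119 and P* = 115.
With the subsidy, sellers receive Ps = Pb + 44 for each unit, where Pb is the price buyers pay.
On the curves, Pb = 1963/15 - (2/15)x and Ps = 81 + (2/7)x; the wedge Ps − Pb = 44 gives 81 + (2/7)x − (1963/15 - (2/15)x) = 44, so x' = 224.
Then Pb = 1963/15 − (2/15)·224 = 101 and Ps = 81 + (2/7)·224 = 145.
Buyers' price falls by P* − Pb = 115 − 101 = 14; sellers' price rises by Ps − P* = 145 − 115 = 30.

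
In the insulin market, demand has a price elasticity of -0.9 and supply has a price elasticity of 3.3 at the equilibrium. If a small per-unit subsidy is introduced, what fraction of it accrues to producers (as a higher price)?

Producer share = 3/14

For a small subsidy around the equilibrium, the benefit split depends on the relative slopes, which at a point are proportional to the elasticities.
Buyer share = εs/(εs + |εd|) = 3.3/(3.3 + 0.9) = 11/14; seller share = |εd|/(εs + |εd|) = 3/14.
So producers capture 3/14 of the subsidy.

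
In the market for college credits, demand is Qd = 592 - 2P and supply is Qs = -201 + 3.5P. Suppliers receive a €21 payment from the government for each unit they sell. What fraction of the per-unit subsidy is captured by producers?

Pre-subsidy: 592 - 2P = -201 + 3.5P gives P* = 1586/11, Q* = 3340/11.
With the subsidy, sellers receive Ps = Pb + 21 for each unit, where Pb is the price buyers pay.
Supply in terms of Pb becomes Qs = -201 + 3.5(Pb + 21) = -127.5 + 3.5Pb. Setting this equal to demand: 592 - 2Pb = -127.5 + 3.5Pb, so Pb = 1439/11.
Sellers receive Ps = 1439/11 + 21 = 1670/11; Q' = 592 − 2·(1439/11) = 3634/11.
Buyers' price falls by P* − Pb = 1586/11 − 1439/11 = 147/11; sellers' price rises by Ps − P* = 1670/11 − 1586/11 = 84/11.
So producers capture (84/11)/21 = 4/11 of each unit of subsidy.

Producer share = 4/11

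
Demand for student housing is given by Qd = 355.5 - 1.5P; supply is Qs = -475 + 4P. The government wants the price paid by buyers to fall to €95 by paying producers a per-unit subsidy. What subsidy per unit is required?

At a buyer price of 95, quantity demanded is 355.5 − 1.5·95 = 213.
Sellers supply 213 only when they receive Ps with -475 + 4·Ps = 213, i.e. Ps = 172.
s = Ps − Pb = 172 − 95 = 77.

Required subsidy s = €77 per unit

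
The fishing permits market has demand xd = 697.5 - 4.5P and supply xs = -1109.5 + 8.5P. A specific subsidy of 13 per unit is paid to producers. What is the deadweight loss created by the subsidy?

Deadweight loss = 248.625

Pre-subsidy: 697.5 - 4.5P = -1109.5 + 8.5P gives P* = 139, x* = 72.
With the subsidy, sellers receive Ps = Pb + 13 for each unit, where Pb is the price buyers pay.
Supply in terms of Pb becomes xs = -1109.5 + 8.5(Pb + 13) = -999 + 8.5Pb. Setting this equal to demand: 697.5 - 4.5Pb = -999 + 8.5Pb, so Pb = 130.5.
Sellers receive Ps = 130.5 + 13 = 143.5; x' = 697.5 − 4.5·130.5 = 110.25.
The subsidy expands output by 110.25 − 72 = 38.25 past the efficient level; on those units the gap between marginal cost and willingness to pay runs from 0 up to 13.
DWL = ½ × 13 × 38.25 = 248.625.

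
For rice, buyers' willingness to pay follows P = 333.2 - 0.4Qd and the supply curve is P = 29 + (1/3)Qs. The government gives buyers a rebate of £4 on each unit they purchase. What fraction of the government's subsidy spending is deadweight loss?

DWL / government spending = 10/1541

Pre-subsidy: 333.2 - 0.4Q = 29 + (1/3)Q gives Q* = 4563/11 and P* = 1840/11.
With the rebate, buyers effectively pay Pb = Ps − 4, where Ps is the price sellers receive.
On the curves, Pb = 333.2 - 0.4Q and Ps = 29 + (1/3)Q; the wedge Ps − Pb = 4 gives 29 + (1/3)Q − (333.2 - 0.4Q) = 4, so Q' = 4623/11.
Then Pb = 333.2 − 0.4·(4623/11) = 1816/11 and Ps = 29 + (1/3)·(4623/11) = 1860/11.
ΔCS = ½(4563/11 + 4623/11)(1840/11 − 1816/11) = 110232/121; ΔPS = ½(4563/11 + 4623/11)(1860/11 − 1840/11) = 91860/121.
Government spending = 4 × 4623/11 = 18492/11.
DWL = ½ × 4 × (4623/11 − 4563/11) = 120/11; fraction = (120/11) / (18492/11) = 10/1541.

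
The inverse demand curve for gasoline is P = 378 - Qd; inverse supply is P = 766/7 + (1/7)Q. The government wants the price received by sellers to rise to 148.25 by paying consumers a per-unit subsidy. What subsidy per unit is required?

At a seller price of 148.25, quantity supplied is -766 + 7·148.25 = 271.75.
Buyers absorb 271.75 only when they pay Pb = 378 − 1·271.75 = 106.25.
s = Ps − Pb = 148.25 − 106.25 = 42.

Required subsidy s = 42 per unit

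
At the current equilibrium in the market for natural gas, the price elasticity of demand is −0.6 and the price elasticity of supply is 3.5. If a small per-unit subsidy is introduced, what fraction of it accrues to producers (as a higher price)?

For a small subsidy around the equilibrium, the benefit split depends on the relative slopes, which at a point are proportional to the elasticities.
Buyer share = εs/(εs + |εd|) = 3.5/(3.5 + 0.6) = 35/41; seller share = |εd|/(εs + |εd|) = 6/41.
So producers capture 6/41 of the subsidy.

Producer share = 6/41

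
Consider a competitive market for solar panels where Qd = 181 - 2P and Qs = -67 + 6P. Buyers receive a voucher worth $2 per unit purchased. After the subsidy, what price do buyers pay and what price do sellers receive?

Buyers pay $29.5; sellers receive $31.5

Pre-subsidy: 181 - 2P = -67 + 6P gives P* = 31, Q* = 119.
With the rebate, buyers effectively pay Pb = Ps − 2, where Ps is the price sellers receive.
Demand in terms of Ps becomes Qd = 181 − 2(Ps − 2) = 185 - 2Ps. Setting this equal to supply: 185 - 2Ps = -67 + 6Ps, so Ps = 31.5.
Buyers pay Pb = 31.5 − 2 = 29.5; Q' = -67 + 6·31.5 = 122.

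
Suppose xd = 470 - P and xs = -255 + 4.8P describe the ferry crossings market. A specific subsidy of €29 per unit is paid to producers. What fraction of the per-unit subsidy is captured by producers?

Pre-subsidy: 470 - P = -255 + 4.8P gives P* = 125, x* = 345.
With the subsidy, sellers receive Ps = Pb + 29 for each unit, where Pb is the price buyers pay.
Supply in terms of Pb becomes xs = -255 + 4.8(Pb + 29) = -115.8 + 4.8Pb. Setting this equal to demand: 470 - Pb = -115.8 + 4.8Pb, so Pb = 101.
Sellers receive Ps = 101 + 29 = 130; x' = 470 − 1·101 = 369.
Buyers' price falls by P* − Pb = 125 − 101 = 24; sellers' price rises by Ps − P* = 130 − 125 = 5.
So producers capture 5/29 = 5/29 of each unit of subsidy.

Producer share = 5/29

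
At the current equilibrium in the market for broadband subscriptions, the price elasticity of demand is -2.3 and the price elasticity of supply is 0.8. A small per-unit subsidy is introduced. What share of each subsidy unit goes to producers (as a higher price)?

Producer share = 23/31

For a small subsidy around the equilibrium, the benefit split depends on the relative slopes, which at a point are proportional to the elasticities.
Buyer share = εs/(εs + |εd|) = 0.8/(0.8 + 2.3) = 8/31; seller share = |εd|/(εs + |εd|) = 23/31.
So producers capture 23/31 of the subsidy.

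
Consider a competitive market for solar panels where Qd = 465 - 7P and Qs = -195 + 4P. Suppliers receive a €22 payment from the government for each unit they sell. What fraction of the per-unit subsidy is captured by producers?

Pre-subsidy: 465 - 7P = -195 + 4P gives P* = 60, Q* = 45.
With the subsidy, sellers receive Ps = Pb + 22 for each unit, where Pb is the price buyers pay.
Supply in terms of Pb becomes Qs = -195 + 4(Pb + 22) = -107 + 4Pb. Setting this equal to demand: 465 - 7Pb = -107 + 4Pb, so Pb = 52.
Sellers receive Ps = 52 + 22 = 74; Q' = 465 − 7·52 = 101.
Buyers' price falls by P* − Pb = 60 − 52 = 8; sellers' price rises by Ps − P* = 74 − 60 = 14.
So producers capture 14/22 = 7/11 of each unit of subsidy.

Producer share = 7/11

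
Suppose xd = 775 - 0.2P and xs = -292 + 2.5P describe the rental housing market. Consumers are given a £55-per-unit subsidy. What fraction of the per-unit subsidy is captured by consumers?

Consumer share = 25/27

Pre-subsidy: 775 - 0.2P = -292 + 2.5P gives P* = 10670/27, x* = 18791/27.
With the rebate, buyers effectively pay Pb = Ps − 55, where Ps is the price sellers receive.
Demand in terms of Ps becomes xd = 775 − 0.2(Ps − 55) = 786 - 0.2Ps. Setting this equal to supply: 786 - 0.2Ps = -292 + 2.5Ps, so Ps = 10780/27.
Buyers pay Pb = 10780/27 − 55 = 9295/27; x' = -292 + 2.5·(10780/27) = 19066/27.
Buyers' price falls by P* − Pb = 10670/27 − 9295/27 = 1375/27; sellers' price rises by Ps − P* = 10780/27 − 10670/27 = 110/27.
So consumers capture (1375/27)/55 = 25/27 of each unit of subsidy.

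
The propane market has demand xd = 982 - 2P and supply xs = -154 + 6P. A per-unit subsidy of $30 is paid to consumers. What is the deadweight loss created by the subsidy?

Deadweight loss = $675

Pre-subsidy: 982 - 2P = -154 + 6P gives P* = 142, x* = 698.
With the rebate, buyers effectively pay Pb = Ps − 30, where Ps is the price sellers receive.
Demand in terms of Ps becomes xd = 982 − 2(Ps − 30) = 1042 - 2Ps. Setting this equal to supply: 1042 - 2Ps = -154 + 6Ps, so Ps = 149.5.
Buyers pay Pb = 149.5 − 30 = 119.5; x' = -154 + 6·149.5 = 743.
The subsidy expands output by 743 − 698 = 45 past the efficient level; on those units the gap between marginal cost and willingness to pay runs from 0 up to 30.
DWL = ½ × 30 × 45 = 675.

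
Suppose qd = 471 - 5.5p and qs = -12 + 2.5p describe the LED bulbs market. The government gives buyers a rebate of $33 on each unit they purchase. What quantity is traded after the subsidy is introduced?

q' = 195.65625

Pre-subsidy: 471 - 5.5p = -12 + 2.5p gives p* = 60.375, q* = 138.9375.
With the rebate, buyers effectively pay pb = ps − 33, where ps is the price sellers receive.
Demand in terms of ps becomes qd = 471 − 5.5(ps − 33) = 652.5 - 5.5ps. Setting this equal to supply: 652.5 - 5.5ps = -12 + 2.5ps, so ps = 83.0625.
Buyers pay pb = 83.0625 − 33 = 50.0625; q' = -12 + 2.5·83.0625 = 195.65625.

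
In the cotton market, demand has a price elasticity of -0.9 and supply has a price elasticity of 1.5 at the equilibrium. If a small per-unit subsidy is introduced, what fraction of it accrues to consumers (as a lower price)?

Consumer share = 0.625

For a small subsidy around the equilibrium, the benefit split depends on the relative slopes, which at a point are proportional to the elasticities.
Buyer share = εs/(εs + |εd|) = 1.5/(1.5 + 0.9) = 0.625; seller share = |εd|/(εs + |εd|) = 0.375.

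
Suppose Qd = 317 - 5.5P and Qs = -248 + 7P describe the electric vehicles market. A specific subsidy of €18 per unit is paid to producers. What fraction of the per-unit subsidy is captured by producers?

Producer share = 0.44

Pre-subsidy: 317 - 5.5P = -248 + 7P gives P* = 45.2, Q* = 68.4.
With the subsidy, sellers receive Ps = Pb + 18 for each unit, where Pb is the price buyers pay.
Supply in terms of Pb becomes Qs = -248 + 7(Pb + 18) = -122 + 7Pb. Setting this equal to demand: 317 - 5.5Pb = -122 + 7Pb, so Pb = 35.12.
Sellers receive Ps = 35.12 + 18 = 53.12; Q' = 317 − 5.5·35.12 = 123.84.
Buyers' price falls by P* − Pb = 45.2 − 35.12 = 10.08; sellers' price rises by Ps − P* = 53.12 − 45.2 = 7.92.
So producers capture 7.92/18 = 0.44 of each unit of subsidy.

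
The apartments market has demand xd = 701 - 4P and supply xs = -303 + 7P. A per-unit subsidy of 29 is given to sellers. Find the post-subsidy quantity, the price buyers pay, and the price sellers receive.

Pre-subsidy: 701 - 4P = -303 + 7P gives P* = 1004/11, x* = 3695/11.
With the subsidy, sellers receive Ps = Pb + 29 for each unit, where Pb is the price buyers pay.
Supply in terms of Pb becomes xs = -303 + 7(Pb + 29) = -100 + 7Pb. Setting this equal to demand: 701 - 4Pb = -100 + 7Pb, so Pb = 801/11.
Sellers receive Ps = 801/11 + 29 = 1120/11; x' = 701 − 4·(801/11) = 4507/11.

x' = 4507/11; buyers pay 801/11; sellers receive 1120/11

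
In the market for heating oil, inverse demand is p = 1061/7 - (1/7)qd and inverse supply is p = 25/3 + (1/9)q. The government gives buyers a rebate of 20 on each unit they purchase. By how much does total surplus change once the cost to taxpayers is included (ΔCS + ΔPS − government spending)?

Net change in total surplus = -787.5

Pre-subsidy: 1061/7 - (1/7)q = 25/3 + (1/9)q gives q* = 564 and p* = 71.
With the rebate, buyers effectively pay pb = ps − 20, where ps is the price sellers receive.
On the curves, pb = 1061/7 - (1/7)q and ps = 25/3 + (1/9)q; the wedge ps − pb = 20 gives 25/3 + (1/9)q − (1061/7 - (1/7)q) = 20, so q' = 642.75.
Then pb = 1061/7 − (1/7)·642.75 = 59.75 and ps = 25/3 + (1/9)·642.75 = 79.75.
ΔCS = ½(564 + 642.75)(71 − 59.75) = 6787.96875; ΔPS = ½(564 + 642.75)(79.75 − 71) = 5279.53125.
Government spending = 20 × 642.75 = 12855.
Net change = 6787.96875 + 5279.53125 − 12855 = -787.5. The loss equals the DWL triangle ½·20·78.75.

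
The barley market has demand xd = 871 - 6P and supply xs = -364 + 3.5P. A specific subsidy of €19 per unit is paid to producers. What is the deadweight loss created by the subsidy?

Pre-subsidy: 871 - 6P = -364 + 3.5P gives P* = 130, x* = 91.
With the subsidy, sellers receive Ps = Pb + 19 for each unit, where Pb is the price buyers pay.
Supply in terms of Pb becomes xs = -364 + 3.5(Pb + 19) = -297.5 + 3.5Pb. Setting this equal to demand: 871 - 6Pb = -297.5 + 3.5Pb, so Pb = 123.
Sellers receive Ps = 123 + 19 = 142; x' = 871 − 6·123 = 133.
The subsidy expands output by 133 − 91 = 42 past the efficient level; on those units the gap between marginal cost and willingness to pay runs from 0 up to 19.
DWL = ½ × 19 × 42 = 399.

Deadweight loss = €399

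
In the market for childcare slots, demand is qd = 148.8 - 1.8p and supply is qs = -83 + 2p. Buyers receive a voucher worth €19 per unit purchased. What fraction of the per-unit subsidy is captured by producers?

Pre-subsidy: 148.8 - 1.8p = -83 + 2p gives p* = 61, q* = 39.
With the rebate, buyers effectively pay pb = ps − 19, where ps is the price sellers receive.
Demand in terms of ps becomes qd = 148.8 − 1.8(ps − 19) = 183 - 1.8ps. Setting this equal to supply: 183 - 1.8ps = -83 + 2ps, so ps = 70.
Buyers pay pb = 70 − 19 = 51; q' = -83 + 2·70 = 57.
Buyers' price falls by p* − pb = 61 − 51 = 10; sellers' price rises by ps − p* = 70 − 61 = 9.
So producers capture 9/19 = 9/19 of each unit of subsidy.

Producer share = 9/19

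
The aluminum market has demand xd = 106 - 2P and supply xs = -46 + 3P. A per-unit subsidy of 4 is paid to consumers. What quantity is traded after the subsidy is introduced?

x' = 50

Pre-subsidy: 106 - 2P = -46 + 3P gives P* = 30.4, x* = 45.2.
With the rebate, buyers effectively pay Pb = Ps − 4, where Ps is the price sellers receive.
Demand in terms of Ps becomes xd = 106 − 2(Ps − 4) = 114 - 2Ps. Setting this equal to supply: 114 - 2Ps = -46 + 3Ps, so Ps = 32.
Buyers pay Pb = 32 − 4 = 28; x' = -46 + 3·32 = 50.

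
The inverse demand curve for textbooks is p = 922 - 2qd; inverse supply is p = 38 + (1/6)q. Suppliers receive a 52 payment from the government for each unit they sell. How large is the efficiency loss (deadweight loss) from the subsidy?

Pre-subsidy: 922 - 2q = 38 + (1/6)q gives q* = 408 and p* = 106.
With the subsidy, sellers receive ps = pb + 52 for each unit, where pb is the price buyers pay.
On the curves, pb = 922 - 2q and ps = 38 + (1/6)q; the wedge ps − pb = 52 gives 38 + (1/6)q − (922 - 2q) = 52, so q' = 432.
Then pb = 922 − 2·432 = 58 and ps = 38 + (1/6)·432 = 110.
The subsidy expands output by 432 − 408 = 24 past the efficient level; on those units the gap between marginal cost and willingness to pay runs from 0 up to 52.
DWL = ½ × 52 × 24 = 624.

Deadweight loss = 624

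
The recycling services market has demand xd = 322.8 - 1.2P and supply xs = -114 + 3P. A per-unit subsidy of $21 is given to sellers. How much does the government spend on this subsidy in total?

Pre-subsidy: 322.8 - 1.2P = -114 + 3P gives P* = 104, x* = 198.
With the subsidy, sellers receive Ps = Pb + 21 for each unit, where Pb is the price buyers pay.
Supply in terms of Pb becomes xs = -114 + 3(Pb + 21) = -51 + 3Pb. Setting this equal to demand: 322.8 - 1.2Pb = -51 + 3Pb, so Pb = 89.
Sellers receive Ps = 89 + 21 = 110; x' = 322.8 − 1.2·89 = 216.
Government outlay = subsidy × quantity = 21 × 216 = 4536.

Government cost = $4536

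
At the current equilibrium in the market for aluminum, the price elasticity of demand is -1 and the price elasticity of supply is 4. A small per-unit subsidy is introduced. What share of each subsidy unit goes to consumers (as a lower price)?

Consumer share = 0.8

For a small subsidy around the equilibrium, the benefit split depends on the relative slopes, which at a point are proportional to the elasticities.
Buyer share = εs/(εs + |εd|) = 4/(4 + 1) = 0.8; seller share = |εd|/(εs + |εd|) = 0.2.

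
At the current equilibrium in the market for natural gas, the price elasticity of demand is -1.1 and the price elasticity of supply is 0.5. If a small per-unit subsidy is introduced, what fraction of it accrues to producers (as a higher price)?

Producer share = 0.6875

For a small subsidy around the equilibrium, the benefit split depends on the relative slopes, which at a point are proportional to the elasticities.
Buyer share = εs/(εs + |εd|) = 0.5/(0.5 + 1.1) = 0.3125; seller share = |εd|/(εs + |εd|) = 0.6875.
So producers capture 0.6875 of the subsidy.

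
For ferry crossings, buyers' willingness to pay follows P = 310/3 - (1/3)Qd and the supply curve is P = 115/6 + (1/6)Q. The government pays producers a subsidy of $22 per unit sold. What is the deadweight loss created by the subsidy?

Pre-subsidy: 310/3 - (1/3)Q = 115/6 + (1/6)Q gives Q* = 505/3 and P* = 425/9.
With the subsidy, sellers receive Ps = Pb + 22 for each unit, where Pb is the price buyers pay.
On the curves, Pb = 310/3 - (1/3)Q and Ps = 115/6 + (1/6)Q; the wedge Ps − Pb = 22 gives 115/6 + (1/6)Q − (310/3 - (1/3)Q) = 22, so Q' = 637/3.
Then Pb = 310/3 − (1/3)·(637/3) = 293/9 and Ps = 115/6 + (1/6)·(637/3) = 491/9.
The subsidy expands output by 637/3 − 505/3 = 44 past the efficient level; on those units the gap between marginal cost and willingness to pay runs from 0 up to 22.
DWL = ½ × 22 × 44 = 484.

Deadweight loss = $484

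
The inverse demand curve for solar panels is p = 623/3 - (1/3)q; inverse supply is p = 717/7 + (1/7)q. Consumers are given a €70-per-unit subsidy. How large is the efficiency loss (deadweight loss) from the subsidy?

Deadweight loss = €5145

Pre-subsidy: 623/3 - (1/3)q = 717/7 + (1/7)q gives q* = 221 and p* = 134.
With the rebate, buyers effectively pay pb = ps − 70, where ps is the price sellers receive.
On the curves, pb = 623/3 - (1/3)q and ps = 717/7 + (1/7)q; the wedge ps − pb = 70 gives 717/7 + (1/7)q − (623/3 - (1/3)q) = 70, so q' = 368.
Then pb = 623/3 − (1/3)·368 = 85 and ps = 717/7 + (1/7)·368 = 155.
The subsidy expands output by 368 − 221 = 147 past the efficient level; on those units the gap between marginal cost and willingness to pay runs from 0 up to 70.
DWL = ½ × 70 × 147 = 5145.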